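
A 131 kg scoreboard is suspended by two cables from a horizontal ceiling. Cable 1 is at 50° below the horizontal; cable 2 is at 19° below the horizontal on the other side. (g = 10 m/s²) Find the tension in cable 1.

T_1 ≈ 1330 N

Weight W = 131 × 10 = 1310 N acts straight down.
Horizontal: T_1 cos 50° = T_2 cos 19°  →  T_2 = 0.6798 T_1.
Vertical: T_1 sin 50° + T_2 sin 19° = 1310.
Substituting the horizontal relation into the vertical equation gives 0.9874 T_1 = 1310, so T_1 = 1327 N.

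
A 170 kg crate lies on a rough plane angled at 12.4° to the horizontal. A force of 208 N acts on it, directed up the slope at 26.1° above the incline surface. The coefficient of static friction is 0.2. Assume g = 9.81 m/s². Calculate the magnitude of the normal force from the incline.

N ≈ 1540 N

Axes along / perpendicular to the incline. W sin 12.4° = 358.1 N down-slope; W cos 12.4° = 1629 N into the surface.
Perpendicular: N = W cos 12.4° − P sin 26.1° = 1629 − 91.51 = 1537 N.
Along incline: P cos 26.1° + f = W sin 12.4° (friction acts up-slope) → f = 358.1 − 186.8 = 171.3 N.
|f| = 171.3 N ≤ μN = 307.5 N, so the crate is indeed static.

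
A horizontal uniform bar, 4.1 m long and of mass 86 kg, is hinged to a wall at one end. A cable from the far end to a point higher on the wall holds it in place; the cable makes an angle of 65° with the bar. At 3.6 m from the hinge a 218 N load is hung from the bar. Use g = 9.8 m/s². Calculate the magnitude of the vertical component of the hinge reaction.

Take torques about the hinge: T sin 65° · 4.1 = 86×9.8×2.05 + 218×3.6 = 2512.5 N·m.
So T = 2512.5 / (0.9063 × 4.1) = 676.17 N.
ΣF_y = 0: H_y = (86×9.8 + 218) − T sin 65° = 1060.8 − 612.81 = 447.99 N.

|H_y| ≈ 448 N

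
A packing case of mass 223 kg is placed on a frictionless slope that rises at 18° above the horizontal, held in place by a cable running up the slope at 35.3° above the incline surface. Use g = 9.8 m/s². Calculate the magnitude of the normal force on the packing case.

Take axes along and perpendicular to the incline. Weight components: W sin 18° = 675.3 N down-slope, W cos 18° = 2078 N into the surface.
Along incline: T cos 35.3° = W sin 18° → T = 827.5 N.
Perpendicular: N = W cos 18° − T sin 35.3° = 1600 N.

N ≈ 1600 N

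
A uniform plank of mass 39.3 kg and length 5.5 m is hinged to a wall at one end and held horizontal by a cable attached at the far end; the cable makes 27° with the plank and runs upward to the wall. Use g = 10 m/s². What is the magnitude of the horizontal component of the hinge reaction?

Take torques about the hinge: T sin 27° · 5.5 = 39.3×10×2.75 = 1080.8 N·m.
So T = 1080.8 / (0.4540 × 5.5) = 432.83 N.
ΣF_x = 0: H_x = T cos 27° = 385.65 N.

H_x ≈ 386 N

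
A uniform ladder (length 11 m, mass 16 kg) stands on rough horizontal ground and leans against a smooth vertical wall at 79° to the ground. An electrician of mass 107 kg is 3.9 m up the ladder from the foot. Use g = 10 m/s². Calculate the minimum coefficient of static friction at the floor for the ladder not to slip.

ΣF_y = 0: N_floor = 16×10 + 107×10 = 1230 N.
Torques about the foot: N_wall · 11 sin 79° = 16×10×5.5 cos 79° + 107×10×3.9 cos 79° → N_wall = 89.291 N.
ΣF_x = 0: f_floor = N_wall = 89.291 N.
μ_min = f_floor / N_floor = 89.291 / 1230 = 0.07259.

μ_min ≈ 0.0726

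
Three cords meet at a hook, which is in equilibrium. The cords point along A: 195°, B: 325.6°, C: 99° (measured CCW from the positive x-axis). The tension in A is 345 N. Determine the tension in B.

Resolve: ΣF_x = 345 cos 195° + T_B cos 325.6° + T_C cos 99° = 0.
        ΣF_y = 345 sin 195° + T_B sin 325.6° + T_C sin 99° = 0.
The known terms sum to (-333.2, -89.29) N, so 0.8251 T_B − 0.1564 T_C = 333.2 and -0.5650 T_B + 0.9877 T_C = 89.29.
Solving simultaneously: T_B = 472.2 N, T_C = 360.5 N.

T_B ≈ 472 N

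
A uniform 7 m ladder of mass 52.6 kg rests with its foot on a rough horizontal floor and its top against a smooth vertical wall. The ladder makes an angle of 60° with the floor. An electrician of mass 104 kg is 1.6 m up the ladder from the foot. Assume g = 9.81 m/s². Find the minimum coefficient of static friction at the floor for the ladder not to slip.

ΣF_y = 0: N_floor = 52.6×9.81 + 104×9.81 = 1536.2 N.
Torques about the foot: N_wall · 7 sin 60° = 52.6×9.81×3.5 cos 60° + 104×9.81×1.6 cos 60° → N_wall = 283.59 N.
ΣF_x = 0: f_floor = N_wall = 283.59 N.
μ_min = f_floor / N_floor = 283.59 / 1536.2 = 0.1846.

μ_min ≈ 0.185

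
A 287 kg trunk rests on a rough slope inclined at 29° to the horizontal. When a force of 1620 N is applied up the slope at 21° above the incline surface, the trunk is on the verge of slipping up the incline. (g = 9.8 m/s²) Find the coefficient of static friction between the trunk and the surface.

On the verge of sliding up the incline, friction is at its maximum μN and acts down the slope.
Perpendicular to incline: N = W cos 29° − P sin 21° = 2460 − 580.6 = 1879 N.
Along incline: P cos 21° − μN = W sin 29° → μ = −(W sin 29° − P cos 21°) / N = 0.07919.

μ ≈ 0.0792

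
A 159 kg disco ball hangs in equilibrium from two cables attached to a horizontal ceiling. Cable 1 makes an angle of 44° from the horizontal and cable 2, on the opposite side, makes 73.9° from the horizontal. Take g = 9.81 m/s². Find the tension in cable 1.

Weight W = 159 × 9.81 = 1560 N acts straight down.
Horizontal: T_1 cos 44° = T_2 cos 73.9°  →  T_2 = 2.594 T_1.
Vertical: T_1 sin 44° + T_2 sin 73.9° = 1560.
Substituting the horizontal relation into the vertical equation gives 3.187 T_1 = 1560, so T_1 = 489.4 N.

T_1 ≈ 489 N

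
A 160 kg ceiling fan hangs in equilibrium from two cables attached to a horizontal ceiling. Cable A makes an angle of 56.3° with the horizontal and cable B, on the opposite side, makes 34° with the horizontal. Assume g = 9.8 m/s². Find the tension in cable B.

Weight W = 160 × 9.8 = 1568 N acts straight down.
Horizontal: T_A cos 56.3° = T_B cos 34°  →  T_A = 1.494 T_B.
Vertical: T_A sin 56.3° + T_B sin 34° = 1568.
Substituting the horizontal relation into the vertical equation gives 1.802 T_B = 1568, so T_B = 870 N.

T_B ≈ 870 N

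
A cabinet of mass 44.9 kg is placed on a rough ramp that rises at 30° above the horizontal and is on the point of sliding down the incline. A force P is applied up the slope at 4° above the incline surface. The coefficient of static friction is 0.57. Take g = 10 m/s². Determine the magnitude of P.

P ≈ 2.98 N

On the verge of sliding down the incline, friction equals μN and acts up the slope.
Perpendicular: N + P sin 4° = W cos 30° = 388.8 N.
Along incline: P cos 4° + μN = W sin 30° with W sin 30° = 224.5 N.
Solving the pair for P and N: P = 2.984 N, N = 388.6 N (and f = μN = 221.5 N).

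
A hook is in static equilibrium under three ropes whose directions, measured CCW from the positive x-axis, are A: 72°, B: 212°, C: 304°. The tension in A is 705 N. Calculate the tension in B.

Resolve: ΣF_x = 705 cos 72° + T_B cos 212° + T_C cos 304° = 0.
        ΣF_y = 705 sin 72° + T_B sin 212° + T_C sin 304° = 0.
The known terms sum to (217.9, 670.5) N, so -0.8480 T_B + 0.5592 T_C = -217.9 and -0.5299 T_B − 0.8290 T_C = -670.5.
Solving simultaneously: T_B = 555.9 N, T_C = 453.4 N.

T_B ≈ 556 N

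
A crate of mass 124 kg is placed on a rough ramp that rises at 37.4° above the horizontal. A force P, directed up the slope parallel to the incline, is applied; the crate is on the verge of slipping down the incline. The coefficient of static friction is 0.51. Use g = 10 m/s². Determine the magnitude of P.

P ≈ 251 N

On the verge of sliding down the incline, friction equals μN and acts up the slope.
Perpendicular: N + P sin 0° = W cos 37.4° = 985.1 N.
Along incline: P cos 0° + μN = W sin 37.4° with W sin 37.4° = 753.1 N.
Solving the pair for P and N: P = 250.8 N, N = 985.1 N (and f = μN = 502.4 N).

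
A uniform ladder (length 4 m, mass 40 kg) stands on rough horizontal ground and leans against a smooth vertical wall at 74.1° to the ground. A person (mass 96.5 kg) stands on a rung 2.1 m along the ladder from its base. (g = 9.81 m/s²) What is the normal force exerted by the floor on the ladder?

N_floor ≈ 1340 N

ΣF_y = 0: N_floor = 40×9.81 + 96.5×9.81 = 1339.1 N.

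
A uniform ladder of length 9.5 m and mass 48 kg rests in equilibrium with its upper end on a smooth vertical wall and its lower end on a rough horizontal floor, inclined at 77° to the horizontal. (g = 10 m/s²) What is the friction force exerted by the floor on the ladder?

f ≈ 55.4 N

Torques about the foot: N_wall · 9.5 sin 77° = 48×10×4.75 cos 77° → N_wall = 55.408 N.
ΣF_x = 0: f_floor = N_wall = 55.408 N.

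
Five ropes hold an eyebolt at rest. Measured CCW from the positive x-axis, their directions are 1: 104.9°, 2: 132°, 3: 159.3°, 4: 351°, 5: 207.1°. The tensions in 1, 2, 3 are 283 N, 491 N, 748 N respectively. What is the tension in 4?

T_4 ≈ 2220 N

Resolve: ΣF_x = 283 cos 104.9° + 491 cos 132° + 748 cos 159.3° + T_4 cos 351° + T_5 cos 207.1° = 0.
        ΣF_y = 283 sin 104.9° + 491 sin 132° + 748 sin 159.3° + T_4 sin 351° + T_5 sin 207.1° = 0.
The known terms sum to (-1101, 902.8) N, so 0.9877 T_4 − 0.8902 T_5 = 1101 and -0.1564 T_4 − 0.4555 T_5 = -902.8.
Solving simultaneously: T_4 = 2215 N, T_5 = 1221 N.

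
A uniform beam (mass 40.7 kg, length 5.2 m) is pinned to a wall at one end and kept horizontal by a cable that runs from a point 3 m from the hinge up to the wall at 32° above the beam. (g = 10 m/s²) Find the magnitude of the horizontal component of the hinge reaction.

Take torques about the hinge: T sin 32° · 3 = 40.7×10×2.6 = 1058.2 N·m.
So T = 1058.2 / (0.5299 × 3) = 665.64 N.
ΣF_x = 0: H_x = T cos 32° = 564.49 N.

H_x ≈ 564 N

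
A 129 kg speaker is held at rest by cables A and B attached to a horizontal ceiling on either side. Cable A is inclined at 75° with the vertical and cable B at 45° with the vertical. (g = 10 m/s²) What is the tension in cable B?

T_B ≈ 1440 N

Angles from the horizontal: cable A is 90° − 75° = 15°, cable B is 90° − 45° = 45°.
Weight W = 129 × 10 = 1290 N acts straight down.
Horizontal: T_A cos 15° = T_B cos 45°  →  T_A = 0.7321 T_B.
Vertical: T_A sin 15° + T_B sin 45° = 1290.
Substituting the horizontal relation into the vertical equation gives 0.8966 T_B = 1290, so T_B = 1439 N.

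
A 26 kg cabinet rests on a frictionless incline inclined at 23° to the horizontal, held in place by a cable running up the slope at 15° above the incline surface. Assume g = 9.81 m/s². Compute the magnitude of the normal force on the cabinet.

Take axes along and perpendicular to the incline. Weight components: W sin 23° = 99.66 N down-slope, W cos 23° = 234.8 N into the surface.
Along incline: T cos 15° = W sin 23° → T = 103.2 N.
Perpendicular: N = W cos 23° − T sin 15° = 208.1 N.

N ≈ 208 N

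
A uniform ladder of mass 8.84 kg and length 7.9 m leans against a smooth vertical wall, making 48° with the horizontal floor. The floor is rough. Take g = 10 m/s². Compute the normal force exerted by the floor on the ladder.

ΣF_y = 0: N_floor = 8.84×10 = 88.4 N.

N_floor ≈ 88.4 N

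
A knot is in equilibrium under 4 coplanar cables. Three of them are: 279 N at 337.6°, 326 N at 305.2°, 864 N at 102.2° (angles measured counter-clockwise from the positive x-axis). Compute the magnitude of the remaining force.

F ≈ 540 N

Sum the known components: ΣF_x = 263.3 N, ΣF_y = 471.8 N.
For equilibrium the remaining force must supply (−ΣF_x, −ΣF_y) = (-263.3, -471.8) N.
Magnitude = √((-263.3)² + (-471.8)²) = 540.3 N; direction = atan2(-471.8, -263.3) = 240.8°.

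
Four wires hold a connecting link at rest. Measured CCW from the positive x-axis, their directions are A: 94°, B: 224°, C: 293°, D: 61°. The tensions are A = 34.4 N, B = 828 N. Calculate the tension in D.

T_D ≈ 967 N

Resolve: ΣF_x = 34.4 cos 94° + 828 cos 224° + T_C cos 293° + T_D cos 61° = 0.
        ΣF_y = 34.4 sin 94° + 828 sin 224° + T_C sin 293° + T_D sin 61° = 0.
The known terms sum to (-598, -540.9) N, so 0.3907 T_C + 0.4848 T_D = 598 and -0.9205 T_C + 0.8746 T_D = 540.9.
Solving simultaneously: T_C = 331 N, T_D = 966.7 N.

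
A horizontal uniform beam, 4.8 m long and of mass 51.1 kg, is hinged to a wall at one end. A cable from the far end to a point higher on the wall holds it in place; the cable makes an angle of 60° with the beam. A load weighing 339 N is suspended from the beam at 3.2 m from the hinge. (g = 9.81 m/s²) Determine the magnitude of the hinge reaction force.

Take torques about the hinge: T sin 60° · 4.8 = 51.1×9.81×2.4 + 339×3.2 = 2287.9 N·m.
So T = 2287.9 / (0.8660 × 4.8) = 550.38 N.
ΣF_x = 0: H_x = T cos 60° = 275.19 N.
ΣF_y = 0: H_y = (51.1×9.81 + 339) − T sin 60° = 840.29 − 476.65 = 363.65 N.
|H| = √(H_x² + H_y²) = √((275.19)² + (363.65)²) = 456.04 N.

|H| ≈ 456 N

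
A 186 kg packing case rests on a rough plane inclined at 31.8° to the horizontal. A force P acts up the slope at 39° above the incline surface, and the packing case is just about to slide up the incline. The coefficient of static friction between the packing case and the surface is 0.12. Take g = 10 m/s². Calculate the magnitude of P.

P ≈ 1370 N

On the verge of sliding up the incline, friction equals μN and acts down the slope.
Perpendicular: N + P sin 39° = W cos 31.8° = 1581 N.
Along incline: P cos 39° = W sin 31.8° + μN  with W sin 31.8° = 980.1 N.
Solving the pair for P and N: P = 1372 N, N = 717.4 N (and f = μN = 86.09 N).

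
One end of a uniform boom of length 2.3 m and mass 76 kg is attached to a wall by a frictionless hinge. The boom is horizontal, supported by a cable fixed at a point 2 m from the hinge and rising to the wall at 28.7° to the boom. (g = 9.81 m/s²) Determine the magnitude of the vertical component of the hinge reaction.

|H_y| ≈ 317 N

Take torques about the hinge: T sin 28.7° · 2 = 76×9.81×1.15 = 857.39 N·m.
So T = 857.39 / (0.4802 × 2) = 892.7 N.
ΣF_y = 0: H_y = (76×9.81) − T sin 28.7° = 745.56 − 428.7 = 316.86 N.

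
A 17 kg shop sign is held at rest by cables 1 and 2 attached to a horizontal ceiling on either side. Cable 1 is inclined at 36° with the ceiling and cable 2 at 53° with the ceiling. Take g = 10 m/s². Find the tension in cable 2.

Weight W = 17 × 10 = 170 N acts straight down.
Horizontal: T_1 cos 36° = T_2 cos 53°  →  T_1 = 0.7439 T_2.
Vertical: T_1 sin 36° + T_2 sin 53° = 170.
Substituting the horizontal relation into the vertical equation gives 1.236 T_2 = 170, so T_2 = 137.6 N.

T_2 ≈ 138 N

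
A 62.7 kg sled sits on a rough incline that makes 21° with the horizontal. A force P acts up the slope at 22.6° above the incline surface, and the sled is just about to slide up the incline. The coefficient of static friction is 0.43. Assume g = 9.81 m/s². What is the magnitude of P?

P ≈ 429 N

On the verge of sliding up the incline, friction equals μN and acts down the slope.
Perpendicular: N + P sin 22.6° = W cos 21° = 574.2 N.
Along incline: P cos 22.6° = W sin 21° + μN  with W sin 21° = 220.4 N.
Solving the pair for P and N: P = 429.4 N, N = 409.2 N (and f = μN = 176 N).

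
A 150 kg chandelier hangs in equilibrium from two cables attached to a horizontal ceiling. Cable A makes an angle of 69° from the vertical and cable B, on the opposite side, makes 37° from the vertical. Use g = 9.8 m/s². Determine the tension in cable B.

Angles from the horizontal: cable A is 90° − 69° = 21°, cable B is 90° − 37° = 53°.
Weight W = 150 × 9.8 = 1470 N acts straight down.
Horizontal: T_A cos 21° = T_B cos 53°  →  T_A = 0.6446 T_B.
Vertical: T_A sin 21° + T_B sin 53° = 1470.
Substituting the horizontal relation into the vertical equation gives 1.03 T_B = 1470, so T_B = 1428 N.

T_B ≈ 1430 N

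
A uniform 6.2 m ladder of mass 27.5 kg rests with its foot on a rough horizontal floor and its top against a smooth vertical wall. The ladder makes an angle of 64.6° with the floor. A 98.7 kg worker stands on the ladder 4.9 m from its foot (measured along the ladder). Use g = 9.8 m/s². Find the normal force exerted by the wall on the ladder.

Torques about the foot: N_wall · 6.2 sin 64.6° = 27.5×9.8×3.1 cos 64.6° + 98.7×9.8×4.9 cos 64.6° → N_wall = 426.97 N.

N_wall ≈ 427 N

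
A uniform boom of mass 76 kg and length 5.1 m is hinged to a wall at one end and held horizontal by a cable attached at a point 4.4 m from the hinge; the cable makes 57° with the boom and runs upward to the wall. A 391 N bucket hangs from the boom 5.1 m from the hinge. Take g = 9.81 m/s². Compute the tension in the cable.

Take torques about the hinge: T sin 57° · 4.4 = 76×9.81×2.55 + 391×5.1 = 3895.3 N·m.
So T = 3895.3 / (0.8387 × 4.4) = 1055.6 N.

T ≈ 1060 N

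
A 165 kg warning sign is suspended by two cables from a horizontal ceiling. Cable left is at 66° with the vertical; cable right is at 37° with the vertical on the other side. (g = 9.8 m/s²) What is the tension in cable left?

Angles from the horizontal: cable left is 90° − 66° = 24°, cable right is 90° − 37° = 53°.
Weight W = 165 × 9.8 = 1617 N acts straight down.
Horizontal: T_left cos 24° = T_right cos 53°  →  T_right = 1.518 T_left.
Vertical: T_left sin 24° + T_right sin 53° = 1617.
Substituting the horizontal relation into the vertical equation gives 1.619 T_left = 1617, so T_left = 998.7 N.

T_left ≈ 999 N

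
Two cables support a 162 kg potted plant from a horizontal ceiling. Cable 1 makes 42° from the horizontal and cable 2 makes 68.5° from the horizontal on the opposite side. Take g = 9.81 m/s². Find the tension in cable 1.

T_1 ≈ 622 N

Weight W = 162 × 9.81 = 1589 N acts straight down.
Horizontal: T_1 cos 42° = T_2 cos 68.5°  →  T_2 = 2.028 T_1.
Vertical: T_1 sin 42° + T_2 sin 68.5° = 1589.
Substituting the horizontal relation into the vertical equation gives 2.556 T_1 = 1589, so T_1 = 621.8 N.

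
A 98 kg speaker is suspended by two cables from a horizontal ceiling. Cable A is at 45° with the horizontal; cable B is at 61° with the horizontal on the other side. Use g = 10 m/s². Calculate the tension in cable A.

Weight W = 98 × 10 = 980 N acts straight down.
Horizontal: T_A cos 45° = T_B cos 61°  →  T_B = 1.459 T_A.
Vertical: T_A sin 45° + T_B sin 61° = 980.
Substituting the horizontal relation into the vertical equation gives 1.983 T_A = 980, so T_A = 494.3 N.

T_A ≈ 494 N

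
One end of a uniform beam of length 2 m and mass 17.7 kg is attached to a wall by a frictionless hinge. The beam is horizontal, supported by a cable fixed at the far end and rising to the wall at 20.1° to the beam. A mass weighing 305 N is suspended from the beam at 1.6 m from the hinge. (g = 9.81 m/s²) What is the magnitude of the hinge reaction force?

|H| ≈ 916 N

Take torques about the hinge: T sin 20.1° · 2 = 17.7×9.81×1 + 305×1.6 = 661.64 N·m.
So T = 661.64 / (0.3437 × 2) = 962.63 N.
ΣF_x = 0: H_x = T cos 20.1° = 904 N.
ΣF_y = 0: H_y = (17.7×9.81 + 305) − T sin 20.1° = 478.64 − 330.82 = 147.82 N.
|H| = √(H_x² + H_y²) = √((904)² + (147.82)²) = 916.01 N.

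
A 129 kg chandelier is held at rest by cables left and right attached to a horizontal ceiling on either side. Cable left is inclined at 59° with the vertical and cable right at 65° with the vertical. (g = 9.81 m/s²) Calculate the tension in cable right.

Angles from the horizontal: cable left is 90° − 59° = 31°, cable right is 90° − 65° = 25°.
Weight W = 129 × 9.81 = 1265 N acts straight down.
Horizontal: T_left cos 31° = T_right cos 25°  →  T_left = 1.057 T_right.
Vertical: T_left sin 31° + T_right sin 25° = 1265.
Substituting the horizontal relation into the vertical equation gives 0.9672 T_right = 1265, so T_right = 1308 N.

T_right ≈ 1310 N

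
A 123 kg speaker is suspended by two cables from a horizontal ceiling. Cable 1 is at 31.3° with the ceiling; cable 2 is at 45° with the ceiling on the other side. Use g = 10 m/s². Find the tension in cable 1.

Weight W = 123 × 10 = 1230 N acts straight down.
Horizontal: T_1 cos 31.3° = T_2 cos 45°  →  T_2 = 1.208 T_1.
Vertical: T_1 sin 31.3° + T_2 sin 45° = 1230.
Substituting the horizontal relation into the vertical equation gives 1.374 T_1 = 1230, so T_1 = 895.2 N.

T_1 ≈ 895 N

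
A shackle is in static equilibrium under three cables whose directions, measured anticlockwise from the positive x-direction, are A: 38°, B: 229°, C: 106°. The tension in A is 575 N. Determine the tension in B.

Resolve: ΣF_x = 575 cos 38° + T_B cos 229° + T_C cos 106° = 0.
        ΣF_y = 575 sin 38° + T_B sin 229° + T_C sin 106° = 0.
The known terms sum to (453.1, 354) N, so -0.6561 T_B − 0.2756 T_C = -453.1 and -0.7547 T_B + 0.9613 T_C = -354.
Solving simultaneously: T_B = 635.7 N, T_C = 130.8 N.

T_B ≈ 636 N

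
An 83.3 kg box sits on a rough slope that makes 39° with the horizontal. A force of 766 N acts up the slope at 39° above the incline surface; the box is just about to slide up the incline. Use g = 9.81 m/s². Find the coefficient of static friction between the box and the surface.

On the verge of sliding up the incline, friction is at its maximum μN and acts down the slope.
Perpendicular to incline: N = W cos 39° − P sin 39° = 635.1 − 482.1 = 153 N.
Along incline: P cos 39° − μN = W sin 39° → μ = −(W sin 39° − P cos 39°) / N = 0.5296.

μ ≈ 0.530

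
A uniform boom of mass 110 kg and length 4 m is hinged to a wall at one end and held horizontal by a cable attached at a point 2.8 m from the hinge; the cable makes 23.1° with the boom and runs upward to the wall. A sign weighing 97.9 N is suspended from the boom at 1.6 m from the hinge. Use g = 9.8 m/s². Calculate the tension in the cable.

Take torques about the hinge: T sin 23.1° · 2.8 = 110×9.8×2 + 97.9×1.6 = 2312.6 N·m.
So T = 2312.6 / (0.3923 × 2.8) = 2105.2 N.

T ≈ 2110 N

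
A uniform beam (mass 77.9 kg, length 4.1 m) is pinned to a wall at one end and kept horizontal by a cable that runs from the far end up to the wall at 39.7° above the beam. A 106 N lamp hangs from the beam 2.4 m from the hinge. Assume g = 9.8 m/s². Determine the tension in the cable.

T ≈ 695 N

Take torques about the hinge: T sin 39.7° · 4.1 = 77.9×9.8×2.05 + 106×2.4 = 1819.4 N·m.
So T = 1819.4 / (0.6388 × 4.1) = 694.71 N.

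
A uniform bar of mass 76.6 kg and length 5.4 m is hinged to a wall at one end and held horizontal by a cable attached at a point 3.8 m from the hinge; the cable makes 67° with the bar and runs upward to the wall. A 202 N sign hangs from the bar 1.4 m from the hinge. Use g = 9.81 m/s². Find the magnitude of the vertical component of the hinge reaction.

Take torques about the hinge: T sin 67° · 3.8 = 76.6×9.81×2.7 + 202×1.4 = 2311.7 N·m.
So T = 2311.7 / (0.9205 × 3.8) = 660.88 N.
ΣF_y = 0: H_y = (76.6×9.81 + 202) − T sin 67° = 953.45 − 608.34 = 345.1 N.

|H_y| ≈ 345 N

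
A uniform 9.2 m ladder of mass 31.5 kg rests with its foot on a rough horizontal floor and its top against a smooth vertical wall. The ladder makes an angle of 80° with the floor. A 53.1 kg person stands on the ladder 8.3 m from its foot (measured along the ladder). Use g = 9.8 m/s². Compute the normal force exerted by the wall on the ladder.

N_wall ≈ 110 N

Torques about the foot: N_wall · 9.2 sin 80° = 31.5×9.8×4.6 cos 80° + 53.1×9.8×8.3 cos 80° → N_wall = 110 N.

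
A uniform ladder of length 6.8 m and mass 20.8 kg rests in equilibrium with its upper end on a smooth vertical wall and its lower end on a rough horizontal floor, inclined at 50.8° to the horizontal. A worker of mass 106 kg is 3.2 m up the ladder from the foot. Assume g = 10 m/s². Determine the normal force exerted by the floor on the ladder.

N_floor ≈ 1270 N

ΣF_y = 0: N_floor = 20.8×10 + 106×10 = 1268 N.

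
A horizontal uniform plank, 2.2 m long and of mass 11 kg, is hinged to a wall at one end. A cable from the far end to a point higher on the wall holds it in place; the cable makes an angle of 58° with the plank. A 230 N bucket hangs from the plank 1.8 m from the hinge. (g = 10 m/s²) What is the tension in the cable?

Take torques about the hinge: T sin 58° · 2.2 = 11×10×1.1 + 230×1.8 = 535 N·m.
So T = 535 / (0.8480 × 2.2) = 286.75 N.

T ≈ 287 N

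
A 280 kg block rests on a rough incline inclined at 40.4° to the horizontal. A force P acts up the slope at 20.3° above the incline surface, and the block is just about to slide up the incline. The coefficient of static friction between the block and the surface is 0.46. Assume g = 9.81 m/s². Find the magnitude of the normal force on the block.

On the verge of sliding up the incline, friction equals μN and acts down the slope.
Perpendicular: N + P sin 20.3° = W cos 40.4° = 2092 N.
Along incline: P cos 20.3° = W sin 40.4° + μN  with W sin 40.4° = 1780 N.
Solving the pair for P and N: P = 2499 N, N = 1225 N (and f = μN = 563.4 N).

N ≈ 1220 N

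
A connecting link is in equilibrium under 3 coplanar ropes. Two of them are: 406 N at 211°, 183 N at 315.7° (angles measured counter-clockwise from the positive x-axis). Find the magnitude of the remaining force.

Sum the known components: ΣF_x = -217 N, ΣF_y = -336.9 N.
For equilibrium the remaining force must supply (−ΣF_x, −ΣF_y) = (217, 336.9) N.
Magnitude = √((217)² + (336.9)²) = 400.8 N; direction = atan2(336.9, 217) = 57.2°.

F ≈ 401 N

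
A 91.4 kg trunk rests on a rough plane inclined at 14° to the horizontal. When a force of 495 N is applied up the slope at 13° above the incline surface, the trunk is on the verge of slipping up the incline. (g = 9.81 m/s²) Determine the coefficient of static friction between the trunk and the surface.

μ ≈ 0.350

On the verge of sliding up the incline, friction is at its maximum μN and acts down the slope.
Perpendicular to incline: N = W cos 14° − P sin 13° = 870 − 111.4 = 758.6 N.
Along incline: P cos 13° − μN = W sin 14° → μ = −(W sin 14° − P cos 13°) / N = 0.3498.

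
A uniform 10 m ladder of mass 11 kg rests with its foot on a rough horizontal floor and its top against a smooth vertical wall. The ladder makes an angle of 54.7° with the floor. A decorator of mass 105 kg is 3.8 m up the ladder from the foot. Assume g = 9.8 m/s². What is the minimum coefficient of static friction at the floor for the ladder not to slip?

μ_min ≈ 0.277

ΣF_y = 0: N_floor = 11×9.8 + 105×9.8 = 1136.8 N.
Torques about the foot: N_wall · 10 sin 54.7° = 11×9.8×5 cos 54.7° + 105×9.8×3.8 cos 54.7° → N_wall = 315.02 N.
ΣF_x = 0: f_floor = N_wall = 315.02 N.
μ_min = f_floor / N_floor = 315.02 / 1136.8 = 0.2771.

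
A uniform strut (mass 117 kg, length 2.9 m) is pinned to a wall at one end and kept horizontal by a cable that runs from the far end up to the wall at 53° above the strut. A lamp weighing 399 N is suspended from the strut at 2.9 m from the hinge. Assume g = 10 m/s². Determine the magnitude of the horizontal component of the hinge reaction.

Take torques about the hinge: T sin 53° · 2.9 = 117×10×1.45 + 399×2.9 = 2853.6 N·m.
So T = 2853.6 / (0.7986 × 2.9) = 1232.1 N.
ΣF_x = 0: H_x = T cos 53° = 741.5 N.

H_x ≈ 741 N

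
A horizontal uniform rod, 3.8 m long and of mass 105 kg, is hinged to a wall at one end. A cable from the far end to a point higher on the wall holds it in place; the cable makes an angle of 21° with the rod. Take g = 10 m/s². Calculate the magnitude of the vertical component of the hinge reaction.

Take torques about the hinge: T sin 21° · 3.8 = 105×10×1.9 = 1995 N·m.
So T = 1995 / (0.3584 × 3.8) = 1465 N.
ΣF_y = 0: H_y = (105×10) − T sin 21° = 1050 − 525 = 525 N.

|H_y| ≈ 525 N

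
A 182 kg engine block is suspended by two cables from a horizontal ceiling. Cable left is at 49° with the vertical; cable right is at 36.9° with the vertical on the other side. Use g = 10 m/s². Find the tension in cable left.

Angles from the horizontal: cable left is 90° − 49° = 41°, cable right is 90° − 36.9° = 53.1°.
Weight W = 182 × 10 = 1820 N acts straight down.
Horizontal: T_left cos 41° = T_right cos 53.1°  →  T_right = 1.257 T_left.
Vertical: T_left sin 41° + T_right sin 53.1° = 1820.
Substituting the horizontal relation into the vertical equation gives 1.661 T_left = 1820, so T_left = 1096 N.

T_left ≈ 1100 N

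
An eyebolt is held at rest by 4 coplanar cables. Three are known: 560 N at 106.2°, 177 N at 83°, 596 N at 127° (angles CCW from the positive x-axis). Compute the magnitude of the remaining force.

F ≈ 1290 N

Sum the known components: ΣF_x = -493.3 N, ΣF_y = 1189 N.
For equilibrium the remaining force must supply (−ΣF_x, −ΣF_y) = (493.3, -1189) N.
Magnitude = √((493.3)² + (-1189)²) = 1288 N; direction = atan2(-1189, 493.3) = 292.5°.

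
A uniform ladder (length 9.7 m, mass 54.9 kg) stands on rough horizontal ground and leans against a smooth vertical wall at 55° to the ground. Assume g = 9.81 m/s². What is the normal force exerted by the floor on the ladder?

ΣF_y = 0: N_floor = 54.9×9.81 = 538.57 N.

N_floor ≈ 539 N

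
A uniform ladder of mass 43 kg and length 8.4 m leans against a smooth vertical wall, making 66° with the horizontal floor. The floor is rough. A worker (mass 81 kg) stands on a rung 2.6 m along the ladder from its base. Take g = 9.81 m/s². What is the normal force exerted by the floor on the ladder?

ΣF_y = 0: N_floor = 43×9.81 + 81×9.81 = 1216.4 N.

N_floor ≈ 1220 N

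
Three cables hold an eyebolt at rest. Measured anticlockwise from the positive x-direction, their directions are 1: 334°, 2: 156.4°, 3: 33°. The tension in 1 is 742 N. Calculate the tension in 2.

Resolve: ΣF_x = 742 cos 334° + T_2 cos 156.4° + T_3 cos 33° = 0.
        ΣF_y = 742 sin 334° + T_2 sin 156.4° + T_3 sin 33° = 0.
The known terms sum to (666.9, -325.3) N, so -0.9164 T_2 + 0.8387 T_3 = -666.9 and 0.4003 T_2 + 0.5446 T_3 = 325.3.
Solving simultaneously: T_2 = 761.8 N, T_3 = 37.22 N.

T_2 ≈ 762 N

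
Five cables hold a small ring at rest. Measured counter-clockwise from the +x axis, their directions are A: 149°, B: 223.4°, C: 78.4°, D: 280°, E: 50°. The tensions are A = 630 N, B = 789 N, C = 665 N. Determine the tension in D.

Resolve: ΣF_x = 630 cos 149° + 789 cos 223.4° + 665 cos 78.4° + T_D cos 280° + T_E cos 50° = 0.
        ΣF_y = 630 sin 149° + 789 sin 223.4° + 665 sin 78.4° + T_D sin 280° + T_E sin 50° = 0.
The known terms sum to (-979.6, 433.8) N, so 0.1736 T_D + 0.6428 T_E = 979.6 and -0.9848 T_D + 0.7660 T_E = -433.8.
Solving simultaneously: T_D = 1344 N, T_E = 1161 N.

T_D ≈ 1340 N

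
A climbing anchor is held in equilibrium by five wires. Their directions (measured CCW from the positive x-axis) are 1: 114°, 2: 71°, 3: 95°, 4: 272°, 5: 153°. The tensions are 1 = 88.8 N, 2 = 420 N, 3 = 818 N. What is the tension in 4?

T_4 ≈ 1330 N

Resolve: ΣF_x = 88.8 cos 114° + 420 cos 71° + 818 cos 95° + T_4 cos 272° + T_5 cos 153° = 0.
        ΣF_y = 88.8 sin 114° + 420 sin 71° + 818 sin 95° + T_4 sin 272° + T_5 sin 153° = 0.
The known terms sum to (29.33, 1293) N, so 0.0349 T_4 − 0.8910 T_5 = -29.33 and -0.9994 T_4 + 0.4540 T_5 = -1293.
Solving simultaneously: T_4 = 1333 N, T_5 = 85.11 N.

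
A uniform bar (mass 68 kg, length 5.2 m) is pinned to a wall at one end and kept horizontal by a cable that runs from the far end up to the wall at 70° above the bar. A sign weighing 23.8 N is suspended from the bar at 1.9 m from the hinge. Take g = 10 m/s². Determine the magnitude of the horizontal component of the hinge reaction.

H_x ≈ 127 N

Take torques about the hinge: T sin 70° · 5.2 = 68×10×2.6 + 23.8×1.9 = 1813.2 N·m.
So T = 1813.2 / (0.9397 × 5.2) = 371.07 N.
ΣF_x = 0: H_x = T cos 70° = 126.92 N.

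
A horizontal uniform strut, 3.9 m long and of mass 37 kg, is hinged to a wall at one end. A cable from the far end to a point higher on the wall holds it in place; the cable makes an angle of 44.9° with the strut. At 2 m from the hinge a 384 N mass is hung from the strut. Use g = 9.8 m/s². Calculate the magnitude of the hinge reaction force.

|H| ≈ 529 N

Take torques about the hinge: T sin 44.9° · 3.9 = 37×9.8×1.95 + 384×2 = 1475.1 N·m.
So T = 1475.1 / (0.7059 × 3.9) = 535.82 N.
ΣF_x = 0: H_x = T cos 44.9° = 379.55 N.
ΣF_y = 0: H_y = (37×9.8 + 384) − T sin 44.9° = 746.6 − 378.22 = 368.38 N.
|H| = √(H_x² + H_y²) = √((379.55)² + (368.38)²) = 528.92 N.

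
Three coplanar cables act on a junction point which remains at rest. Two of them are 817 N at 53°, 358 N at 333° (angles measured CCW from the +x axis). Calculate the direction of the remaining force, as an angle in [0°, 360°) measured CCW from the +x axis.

θ ≈ 211°

Sum the known components: ΣF_x = 810.7 N, ΣF_y = 490 N.
For equilibrium the remaining force must supply (−ΣF_x, −ΣF_y) = (-810.7, -490) N.
Magnitude = √((-810.7)² + (-490)²) = 947.2 N; direction = atan2(-490, -810.7) = 211.1°.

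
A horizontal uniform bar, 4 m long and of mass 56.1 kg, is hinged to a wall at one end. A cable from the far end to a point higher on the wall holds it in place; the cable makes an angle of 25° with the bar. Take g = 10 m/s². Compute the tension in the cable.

Take torques about the hinge: T sin 25° · 4 = 56.1×10×2 = 1122 N·m.
So T = 1122 / (0.4226 × 4) = 663.72 N.

T ≈ 664 N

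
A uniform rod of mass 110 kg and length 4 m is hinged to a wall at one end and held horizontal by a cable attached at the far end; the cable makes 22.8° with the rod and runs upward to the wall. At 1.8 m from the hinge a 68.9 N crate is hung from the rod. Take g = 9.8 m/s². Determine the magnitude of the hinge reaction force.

Take torques about the hinge: T sin 22.8° · 4 = 110×9.8×2 + 68.9×1.8 = 2280 N·m.
So T = 2280 / (0.3875 × 4) = 1470.9 N.
ΣF_x = 0: H_x = T cos 22.8° = 1356 N.
ΣF_y = 0: H_y = (110×9.8 + 68.9) − T sin 22.8° = 1146.9 − 570 = 576.9 N.
|H| = √(H_x² + H_y²) = √((1356)² + (576.9)²) = 1473.6 N.

|H| ≈ 1470 N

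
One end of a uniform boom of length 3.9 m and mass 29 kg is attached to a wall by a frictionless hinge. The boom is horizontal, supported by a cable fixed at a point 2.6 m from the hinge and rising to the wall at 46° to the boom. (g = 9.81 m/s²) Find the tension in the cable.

Take torques about the hinge: T sin 46° · 2.6 = 29×9.81×1.95 = 554.76 N·m.
So T = 554.76 / (0.7193 × 2.6) = 296.62 N.

T ≈ 297 N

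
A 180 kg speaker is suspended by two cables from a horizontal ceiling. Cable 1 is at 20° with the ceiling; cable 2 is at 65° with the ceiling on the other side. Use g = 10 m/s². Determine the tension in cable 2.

T_2 ≈ 1700 N

Weight W = 180 × 10 = 1800 N acts straight down.
Horizontal: T_1 cos 20° = T_2 cos 65°  →  T_1 = 0.4497 T_2.
Vertical: T_1 sin 20° + T_2 sin 65° = 1800.
Substituting the horizontal relation into the vertical equation gives 1.06 T_2 = 1800, so T_2 = 1698 N.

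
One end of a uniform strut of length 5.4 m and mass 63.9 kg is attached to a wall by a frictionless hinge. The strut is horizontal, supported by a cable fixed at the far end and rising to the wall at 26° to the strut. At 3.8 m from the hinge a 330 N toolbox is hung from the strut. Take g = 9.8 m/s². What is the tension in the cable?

Take torques about the hinge: T sin 26° · 5.4 = 63.9×9.8×2.7 + 330×3.8 = 2944.8 N·m.
So T = 2944.8 / (0.4384 × 5.4) = 1244 N.

T ≈ 1240 N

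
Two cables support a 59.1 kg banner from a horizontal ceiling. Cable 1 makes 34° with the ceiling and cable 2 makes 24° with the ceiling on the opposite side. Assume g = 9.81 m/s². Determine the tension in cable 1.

Weight W = 59.1 × 9.81 = 579.8 N acts straight down.
Horizontal: T_1 cos 34° = T_2 cos 24°  →  T_2 = 0.9075 T_1.
Vertical: T_1 sin 34° + T_2 sin 24° = 579.8.
Substituting the horizontal relation into the vertical equation gives 0.9283 T_1 = 579.8, so T_1 = 624.5 N.

T_1 ≈ 625 N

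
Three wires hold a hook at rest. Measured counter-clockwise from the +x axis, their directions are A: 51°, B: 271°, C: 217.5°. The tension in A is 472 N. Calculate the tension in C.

T_C ≈ 377 N

Resolve: ΣF_x = 472 cos 51° + T_B cos 271° + T_C cos 217.5° = 0.
        ΣF_y = 472 sin 51° + T_B sin 271° + T_C sin 217.5° = 0.
The known terms sum to (297, 366.8) N, so 0.0175 T_B − 0.7934 T_C = -297 and -0.9998 T_B − 0.6088 T_C = -366.8.
Solving simultaneously: T_B = 137.1 N, T_C = 377.4 N.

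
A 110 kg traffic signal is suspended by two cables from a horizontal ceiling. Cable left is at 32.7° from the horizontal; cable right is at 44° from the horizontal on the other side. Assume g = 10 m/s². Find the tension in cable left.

T_left ≈ 813 N

Weight W = 110 × 10 = 1100 N acts straight down.
Horizontal: T_left cos 32.7° = T_right cos 44°  →  T_right = 1.17 T_left.
Vertical: T_left sin 32.7° + T_right sin 44° = 1100.
Substituting the horizontal relation into the vertical equation gives 1.353 T_left = 1100, so T_left = 813.1 N.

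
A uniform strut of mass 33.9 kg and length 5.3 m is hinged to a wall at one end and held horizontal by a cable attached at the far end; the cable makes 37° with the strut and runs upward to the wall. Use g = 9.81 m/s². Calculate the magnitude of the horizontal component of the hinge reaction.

Take torques about the hinge: T sin 37° · 5.3 = 33.9×9.81×2.65 = 881.28 N·m.
So T = 881.28 / (0.6018 × 5.3) = 276.3 N.
ΣF_x = 0: H_x = T cos 37° = 220.66 N.

H_x ≈ 221 N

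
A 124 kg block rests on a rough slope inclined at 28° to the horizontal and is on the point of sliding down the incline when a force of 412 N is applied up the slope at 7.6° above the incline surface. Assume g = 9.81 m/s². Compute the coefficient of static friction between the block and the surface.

μ ≈ 0.160

On the verge of sliding down the incline, friction is at its maximum μN and acts up the slope.
Perpendicular to incline: N = W cos 28° − P sin 7.6° = 1074 − 54.49 = 1020 N.
Along incline: P cos 7.6° + μN = W sin 28° → μ = (W sin 28° − P cos 7.6°) / N = 0.1596.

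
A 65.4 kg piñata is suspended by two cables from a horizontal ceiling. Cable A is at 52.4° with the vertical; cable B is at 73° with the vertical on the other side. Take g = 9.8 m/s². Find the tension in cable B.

Angles from the horizontal: cable A is 90° − 52.4° = 37.6°, cable B is 90° − 73° = 17°.
Weight W = 65.4 × 9.8 = 640.9 N acts straight down.
Horizontal: T_A cos 37.6° = T_B cos 17°  →  T_A = 1.207 T_B.
Vertical: T_A sin 37.6° + T_B sin 17° = 640.9.
Substituting the horizontal relation into the vertical equation gives 1.029 T_B = 640.9, so T_B = 623 N.

T_B ≈ 623 N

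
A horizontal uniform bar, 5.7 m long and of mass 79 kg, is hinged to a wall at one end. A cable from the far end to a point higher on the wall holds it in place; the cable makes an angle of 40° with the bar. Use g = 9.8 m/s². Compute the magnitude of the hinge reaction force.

Take torques about the hinge: T sin 40° · 5.7 = 79×9.8×2.85 = 2206.5 N·m.
So T = 2206.5 / (0.6428 × 5.7) = 602.22 N.
ΣF_x = 0: H_x = T cos 40° = 461.33 N.
ΣF_y = 0: H_y = (79×9.8) − T sin 40° = 774.2 − 387.1 = 387.1 N.
|H| = √(H_x² + H_y²) = √((461.33)² + (387.1)²) = 602.22 N.

|H| ≈ 602 N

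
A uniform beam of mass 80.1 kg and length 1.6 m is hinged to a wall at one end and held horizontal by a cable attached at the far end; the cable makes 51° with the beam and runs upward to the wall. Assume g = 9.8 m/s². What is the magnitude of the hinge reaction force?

|H| ≈ 505 N

Take torques about the hinge: T sin 51° · 1.6 = 80.1×9.8×0.8 = 627.98 N·m.
So T = 627.98 / (0.7771 × 1.6) = 505.04 N.
ΣF_x = 0: H_x = T cos 51° = 317.83 N.
ΣF_y = 0: H_y = (80.1×9.8) − T sin 51° = 784.98 − 392.49 = 392.49 N.
|H| = √(H_x² + H_y²) = √((317.83)² + (392.49)²) = 505.04 N.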